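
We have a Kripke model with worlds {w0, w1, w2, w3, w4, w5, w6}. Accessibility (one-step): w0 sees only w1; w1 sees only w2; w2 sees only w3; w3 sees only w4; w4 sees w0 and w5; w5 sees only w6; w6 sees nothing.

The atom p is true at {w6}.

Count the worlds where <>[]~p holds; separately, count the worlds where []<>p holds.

6 and 1

For <>[]~p:
w0: successors {w1}; []~p there: w1:T. ✓
w1: successors {w2}; []~p there: w2:T. ✓
w2: successors {w3}; []~p there: w3:T. ✓
w3: successors {w4}; []~p there: w4:T. ✓
w4: successors {w0, w5}; []~p there: w0:T, w5:F. ✓
w5: successors {w6}; []~p there: w6:T. ✓
w6: no successors, so <>[]~p fails. ✗
— 6 worlds.
For []<>p:
w0: successors {w1}; <>p there: w1:F. ✗
w1: successors {w2}; <>p there: w2:F. ✗
w2: successors {w3}; <>p there: w3:F. ✗
w3: successors {w4}; <>p there: w4:F. ✗
w4: successors {w0, w5}; <>p there: w0:F, w5:T. ✗
w5: successors {w6}; <>p there: w6:F. ✗
w6: no successors, so []<>p holds vacuously. ✓
— 1 world.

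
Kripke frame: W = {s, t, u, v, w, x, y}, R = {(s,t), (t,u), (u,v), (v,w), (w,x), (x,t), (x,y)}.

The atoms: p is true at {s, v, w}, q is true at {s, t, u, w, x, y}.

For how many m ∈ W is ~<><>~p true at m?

3

s: <><>~p is T. ✗
t: <><>~p is F. ✓
u: <><>~p is F. ✓
v: <><>~p is T. ✗
w: <><>~p is T. ✗
x: <><>~p is T. ✗
y: <><>~p is F. ✓
Satisfying worlds: {t, u, y}.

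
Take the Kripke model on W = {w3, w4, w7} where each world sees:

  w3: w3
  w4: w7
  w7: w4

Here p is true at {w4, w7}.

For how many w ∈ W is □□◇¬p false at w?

w3: successors {w3}; □◇¬p there: w3:T. ✓
w4: successors {w7}; □◇¬p there: w7:F. ✗
w7: successors {w4}; □◇¬p there: w4:F. ✗
Satisfying worlds: {w3}.
So □□◇¬p fails at the other 2 worlds.

2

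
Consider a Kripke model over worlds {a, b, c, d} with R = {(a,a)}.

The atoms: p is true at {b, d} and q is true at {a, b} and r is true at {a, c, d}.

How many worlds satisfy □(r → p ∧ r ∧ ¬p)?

3

a: successors {a}; r → p ∧ r ∧ ¬p there: a:F. ✗
b: no successors, so □(r → p ∧ r ∧ ¬p) holds vacuously. ✓
c: no successors, so □(r → p ∧ r ∧ ¬p) holds vacuously. ✓
d: no successors, so □(r → p ∧ r ∧ ¬p) holds vacuously. ✓
Satisfying worlds: {b, c, d}.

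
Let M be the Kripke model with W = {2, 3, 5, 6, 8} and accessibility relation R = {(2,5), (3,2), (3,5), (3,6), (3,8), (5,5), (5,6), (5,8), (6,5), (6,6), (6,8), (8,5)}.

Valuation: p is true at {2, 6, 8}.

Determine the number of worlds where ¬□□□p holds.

2: □□□p is F. ✓
3: □□□p is F. ✓
5: □□□p is F. ✓
6: □□□p is F. ✓
8: □□□p is F. ✓
Satisfying worlds: {2, 3, 5, 6, 8}.

5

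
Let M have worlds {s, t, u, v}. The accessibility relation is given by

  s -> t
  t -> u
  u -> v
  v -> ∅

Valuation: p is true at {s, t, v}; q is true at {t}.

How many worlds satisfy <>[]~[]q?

2

s: successors {t}; []~[]q there: t:T. ✓
t: successors {u}; []~[]q there: u:F. ✗
u: successors {v}; []~[]q there: v:T. ✓
v: no successors, so <>[]~[]q fails. ✗
Satisfying worlds: {s, u}.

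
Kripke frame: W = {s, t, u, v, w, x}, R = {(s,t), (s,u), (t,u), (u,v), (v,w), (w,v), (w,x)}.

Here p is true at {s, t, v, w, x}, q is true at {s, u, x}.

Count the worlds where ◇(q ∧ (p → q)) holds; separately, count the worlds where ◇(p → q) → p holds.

For ◇(q ∧ (p → q)):
s: successors {t, u}; q ∧ (p → q) there: t:F, u:T. ✓
t: successors {u}; q ∧ (p → q) there: u:T. ✓
u: successors {v}; q ∧ (p → q) there: v:F. ✗
v: successors {w}; q ∧ (p → q) there: w:F. ✗
w: successors {v, x}; q ∧ (p → q) there: v:F, x:T. ✓
x: no successors, so ◇(q ∧ (p → q)) fails. ✗
— 3 worlds.
For ◇(p → q) → p:
s: ◇(p → q) is T, p is T. ✓
t: ◇(p → q) is T, p is T. ✓
u: ◇(p → q) is F, p is F. ✓
v: ◇(p → q) is F, p is T. ✓
w: ◇(p → q) is T, p is T. ✓
x: ◇(p → q) is F, p is T. ✓
— 6 worlds.

3 and 6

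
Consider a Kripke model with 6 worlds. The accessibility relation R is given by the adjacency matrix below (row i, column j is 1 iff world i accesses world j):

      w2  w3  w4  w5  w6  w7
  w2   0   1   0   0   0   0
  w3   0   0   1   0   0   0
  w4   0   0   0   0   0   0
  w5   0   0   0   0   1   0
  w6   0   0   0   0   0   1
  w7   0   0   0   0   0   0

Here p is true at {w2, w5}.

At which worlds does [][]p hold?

w2: successors {w3}; []p there: w3:F. ✗
w3: successors {w4}; []p there: w4:T. ✓
w4: no successors, so [][]p holds vacuously. ✓
w5: successors {w6}; []p there: w6:F. ✗
w6: successors {w7}; []p there: w7:T. ✓
w7: no successors, so [][]p holds vacuously. ✓

{w3, w4, w6, w7}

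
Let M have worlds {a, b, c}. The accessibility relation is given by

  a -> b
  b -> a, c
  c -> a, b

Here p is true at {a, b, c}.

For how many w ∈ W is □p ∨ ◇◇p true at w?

a: □p is T, ◇◇p is T. ✓
b: □p is T, ◇◇p is T. ✓
c: □p is T, ◇◇p is T. ✓
Satisfying worlds: {a, b, c}.

3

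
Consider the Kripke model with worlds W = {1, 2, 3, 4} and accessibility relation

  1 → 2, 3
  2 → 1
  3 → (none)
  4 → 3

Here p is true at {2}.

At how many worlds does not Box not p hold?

1

1: Box not p is F. ✓
2: Box not p is T. ✗
3: Box not p is T. ✗
4: Box not p is T. ✗
Satisfying worlds: {1}.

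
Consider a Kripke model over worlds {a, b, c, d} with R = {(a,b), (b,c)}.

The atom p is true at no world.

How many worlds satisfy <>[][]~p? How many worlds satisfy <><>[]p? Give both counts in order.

For <>[][]~p:
a: successors {b}; [][]~p there: b:T. ✓
b: successors {c}; [][]~p there: c:T. ✓
c: no successors, so <>[][]~p fails. ✗
d: no successors, so <>[][]~p fails. ✗
— 2 worlds.
For <><>[]p:
a: successors {b}; <>[]p there: b:T. ✓
b: successors {c}; <>[]p there: c:F. ✗
c: no successors, so <><>[]p fails. ✗
d: no successors, so <><>[]p fails. ✗
— 1 world.

2 and 1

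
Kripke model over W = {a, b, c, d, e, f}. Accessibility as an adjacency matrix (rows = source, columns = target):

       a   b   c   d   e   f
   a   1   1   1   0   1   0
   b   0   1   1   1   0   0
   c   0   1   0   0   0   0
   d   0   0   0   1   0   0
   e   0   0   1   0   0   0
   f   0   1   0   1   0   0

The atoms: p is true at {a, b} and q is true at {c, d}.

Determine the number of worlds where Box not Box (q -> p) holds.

a: successors {a, b, c, e}; not Box (q -> p) there: a:T, b:T, c:F, e:T. ✗
b: successors {b, c, d}; not Box (q -> p) there: b:T, c:F, d:T. ✗
c: successors {b}; not Box (q -> p) there: b:T. ✓
d: successors {d}; not Box (q -> p) there: d:T. ✓
e: successors {c}; not Box (q -> p) there: c:F. ✗
f: successors {b, d}; not Box (q -> p) there: b:T, d:T. ✓
Satisfying worlds: {c, d, f}.

3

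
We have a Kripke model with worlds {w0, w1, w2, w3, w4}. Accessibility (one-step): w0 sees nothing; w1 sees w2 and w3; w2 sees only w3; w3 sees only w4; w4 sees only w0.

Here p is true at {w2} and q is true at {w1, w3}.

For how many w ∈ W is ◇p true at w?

1

w0: no successors, so ◇p fails. ✗
w1: successors {w2, w3}; p there: w2:T, w3:F. ✓
w2: successors {w3}; p there: w3:F. ✗
w3: successors {w4}; p there: w4:F. ✗
w4: successors {w0}; p there: w0:F. ✗
Satisfying worlds: {w1}.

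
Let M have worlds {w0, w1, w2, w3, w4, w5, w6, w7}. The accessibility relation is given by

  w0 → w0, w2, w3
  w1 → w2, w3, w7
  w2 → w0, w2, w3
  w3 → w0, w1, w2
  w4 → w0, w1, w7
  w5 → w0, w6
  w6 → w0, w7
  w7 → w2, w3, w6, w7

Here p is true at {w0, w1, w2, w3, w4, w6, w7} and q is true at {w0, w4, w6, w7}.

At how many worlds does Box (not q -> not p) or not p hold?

2

w0: Box (not q -> not p) is F, not p is F. ✗
w1: Box (not q -> not p) is F, not p is F. ✗
w2: Box (not q -> not p) is F, not p is F. ✗
w3: Box (not q -> not p) is F, not p is F. ✗
w4: Box (not q -> not p) is F, not p is F. ✗
w5: Box (not q -> not p) is T, not p is T. ✓
w6: Box (not q -> not p) is T, not p is F. ✓
w7: Box (not q -> not p) is F, not p is F. ✗
Satisfying worlds: {w5, w6}.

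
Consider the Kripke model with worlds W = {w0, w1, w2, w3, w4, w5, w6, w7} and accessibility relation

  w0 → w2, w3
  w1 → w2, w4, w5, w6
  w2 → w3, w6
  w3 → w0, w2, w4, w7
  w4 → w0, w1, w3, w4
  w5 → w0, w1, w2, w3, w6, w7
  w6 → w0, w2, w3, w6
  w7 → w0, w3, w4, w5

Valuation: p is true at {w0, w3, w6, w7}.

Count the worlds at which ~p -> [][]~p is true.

4

w0: ~p is F, [][]~p is F. ✓
w1: ~p is T, [][]~p is F. ✗
w2: ~p is T, [][]~p is F. ✗
w3: ~p is F, [][]~p is F. ✓
w4: ~p is T, [][]~p is F. ✗
w5: ~p is T, [][]~p is F. ✗
w6: ~p is F, [][]~p is F. ✓
w7: ~p is F, [][]~p is F. ✓
Satisfying worlds: {w0, w3, w6, w7}.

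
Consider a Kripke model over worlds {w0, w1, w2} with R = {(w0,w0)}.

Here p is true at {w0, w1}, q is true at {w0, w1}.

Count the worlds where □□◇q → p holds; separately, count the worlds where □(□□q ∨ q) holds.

For □□◇q → p:
w0: □□◇q is T, p is T. ✓
w1: □□◇q is T, p is T. ✓
w2: □□◇q is T, p is F. ✗
— 2 worlds.
For □(□□q ∨ q):
w0: successors {w0}; □□q ∨ q there: w0:T. ✓
w1: no successors, so □(□□q ∨ q) holds vacuously. ✓
w2: no successors, so □(□□q ∨ q) holds vacuously. ✓
— 3 worlds.

2 and 3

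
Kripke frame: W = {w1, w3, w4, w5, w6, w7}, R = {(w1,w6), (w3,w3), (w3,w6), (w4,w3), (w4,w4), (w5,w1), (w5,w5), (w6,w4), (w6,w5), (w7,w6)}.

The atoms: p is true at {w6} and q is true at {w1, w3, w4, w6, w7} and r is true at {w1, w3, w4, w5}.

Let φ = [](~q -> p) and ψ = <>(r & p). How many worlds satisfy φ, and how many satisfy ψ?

4 and 0

For [](~q -> p):
w1: successors {w6}; ~q -> p there: w6:T. ✓
w3: successors {w3, w6}; ~q -> p there: w3:T, w6:T. ✓
w4: successors {w3, w4}; ~q -> p there: w3:T, w4:T. ✓
w5: successors {w1, w5}; ~q -> p there: w1:T, w5:F. ✗
w6: successors {w4, w5}; ~q -> p there: w4:T, w5:F. ✗
w7: successors {w6}; ~q -> p there: w6:T. ✓
— 4 worlds.
For <>(r & p):
w1: successors {w6}; r & p there: w6:F. ✗
w3: successors {w3, w6}; r & p there: w3:F, w6:F. ✗
w4: successors {w3, w4}; r & p there: w3:F, w4:F. ✗
w5: successors {w1, w5}; r & p there: w1:F, w5:F. ✗
w6: successors {w4, w5}; r & p there: w4:F, w5:F. ✗
w7: successors {w6}; r & p there: w6:F. ✗
— 0 worlds.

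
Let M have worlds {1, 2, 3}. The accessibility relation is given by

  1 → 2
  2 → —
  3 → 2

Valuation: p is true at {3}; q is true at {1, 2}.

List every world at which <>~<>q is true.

{1, 3}

1: successors {2}; ~<>q there: 2:T. ✓
2: no successors, so <>~<>q fails. ✗
3: successors {2}; ~<>q there: 2:T. ✓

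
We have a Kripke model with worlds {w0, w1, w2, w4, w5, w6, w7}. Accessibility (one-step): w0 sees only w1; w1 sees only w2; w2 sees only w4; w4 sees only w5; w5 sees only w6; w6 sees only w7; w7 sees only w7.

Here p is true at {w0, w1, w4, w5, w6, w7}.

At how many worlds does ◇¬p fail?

w0: successors {w1}; ¬p there: w1:F. ✗
w1: successors {w2}; ¬p there: w2:T. ✓
w2: successors {w4}; ¬p there: w4:F. ✗
w4: successors {w5}; ¬p there: w5:F. ✗
w5: successors {w6}; ¬p there: w6:F. ✗
w6: successors {w7}; ¬p there: w7:F. ✗
w7: successors {w7}; ¬p there: w7:F. ✗
Satisfying worlds: {w1}.
So ◇¬p fails at the other 6 worlds.

6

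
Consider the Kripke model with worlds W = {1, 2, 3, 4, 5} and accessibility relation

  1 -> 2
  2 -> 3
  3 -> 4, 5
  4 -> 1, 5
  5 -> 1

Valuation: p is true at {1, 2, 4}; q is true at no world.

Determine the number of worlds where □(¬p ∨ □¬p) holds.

2

1: successors {2}; ¬p ∨ □¬p there: 2:T. ✓
2: successors {3}; ¬p ∨ □¬p there: 3:T. ✓
3: successors {4, 5}; ¬p ∨ □¬p there: 4:F, 5:T. ✗
4: successors {1, 5}; ¬p ∨ □¬p there: 1:F, 5:T. ✗
5: successors {1}; ¬p ∨ □¬p there: 1:F. ✗
Satisfying worlds: {1, 2}.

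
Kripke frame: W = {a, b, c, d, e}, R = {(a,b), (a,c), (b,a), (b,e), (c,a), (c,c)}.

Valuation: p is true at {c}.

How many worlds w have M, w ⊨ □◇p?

a: successors {b, c}; ◇p there: b:F, c:T. ✗
b: successors {a, e}; ◇p there: a:T, e:F. ✗
c: successors {a, c}; ◇p there: a:T, c:T. ✓
d: no successors, so □◇p holds vacuously. ✓
e: no successors, so □◇p holds vacuously. ✓
Satisfying worlds: {c, d, e}.

3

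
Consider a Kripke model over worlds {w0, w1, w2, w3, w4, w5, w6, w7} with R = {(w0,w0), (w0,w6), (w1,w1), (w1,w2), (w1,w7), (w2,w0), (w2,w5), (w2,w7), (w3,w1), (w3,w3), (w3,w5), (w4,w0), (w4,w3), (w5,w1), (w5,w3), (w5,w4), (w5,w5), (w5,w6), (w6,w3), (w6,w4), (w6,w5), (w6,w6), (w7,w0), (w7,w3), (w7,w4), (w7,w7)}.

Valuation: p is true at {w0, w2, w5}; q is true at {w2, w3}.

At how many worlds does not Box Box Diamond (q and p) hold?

w0: Box Box Diamond (q and p) is F. ✓
w1: Box Box Diamond (q and p) is F. ✓
w2: Box Box Diamond (q and p) is F. ✓
w3: Box Box Diamond (q and p) is F. ✓
w4: Box Box Diamond (q and p) is F. ✓
w5: Box Box Diamond (q and p) is F. ✓
w6: Box Box Diamond (q and p) is F. ✓
w7: Box Box Diamond (q and p) is F. ✓
Satisfying worlds: {w0, w1, w2, w3, w4, w5, w6, w7}.

8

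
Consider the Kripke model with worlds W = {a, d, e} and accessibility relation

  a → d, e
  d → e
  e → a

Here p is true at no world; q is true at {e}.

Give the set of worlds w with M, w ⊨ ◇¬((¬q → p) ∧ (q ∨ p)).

{a, e}

a: successors {d, e}; ¬((¬q → p) ∧ (q ∨ p)) there: d:T, e:F. ✓
d: successors {e}; ¬((¬q → p) ∧ (q ∨ p)) there: e:F. ✗
e: successors {a}; ¬((¬q → p) ∧ (q ∨ p)) there: a:T. ✓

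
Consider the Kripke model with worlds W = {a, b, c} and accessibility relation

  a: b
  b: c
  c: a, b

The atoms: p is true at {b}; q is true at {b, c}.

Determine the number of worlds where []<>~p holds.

a: successors {b}; <>~p there: b:T. ✓
b: successors {c}; <>~p there: c:T. ✓
c: successors {a, b}; <>~p there: a:F, b:T. ✗
Satisfying worlds: {a, b}.

2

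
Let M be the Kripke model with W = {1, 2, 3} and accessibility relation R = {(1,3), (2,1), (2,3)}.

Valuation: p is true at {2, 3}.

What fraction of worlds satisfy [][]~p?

2/3

1: successors {3}; []~p there: 3:T. ✓
2: successors {1, 3}; []~p there: 1:F, 3:T. ✗
3: no successors, so [][]~p holds vacuously. ✓
That's 2 of 3 worlds, so 2/3.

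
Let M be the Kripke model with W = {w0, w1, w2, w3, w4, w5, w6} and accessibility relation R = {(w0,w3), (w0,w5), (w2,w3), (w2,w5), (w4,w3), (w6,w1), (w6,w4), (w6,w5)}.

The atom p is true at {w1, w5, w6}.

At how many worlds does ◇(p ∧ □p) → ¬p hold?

6

w0: ◇(p ∧ □p) is T, ¬p is T. ✓
w1: ◇(p ∧ □p) is F, ¬p is F. ✓
w2: ◇(p ∧ □p) is T, ¬p is T. ✓
w3: ◇(p ∧ □p) is F, ¬p is T. ✓
w4: ◇(p ∧ □p) is F, ¬p is T. ✓
w5: ◇(p ∧ □p) is F, ¬p is F. ✓
w6: ◇(p ∧ □p) is T, ¬p is F. ✗
Satisfying worlds: {w0, w1, w2, w3, w4, w5}.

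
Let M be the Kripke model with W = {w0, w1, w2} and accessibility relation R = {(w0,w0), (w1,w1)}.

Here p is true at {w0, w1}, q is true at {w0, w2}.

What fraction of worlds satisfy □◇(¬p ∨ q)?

w0: successors {w0}; ◇(¬p ∨ q) there: w0:T. ✓
w1: successors {w1}; ◇(¬p ∨ q) there: w1:F. ✗
w2: no successors, so □◇(¬p ∨ q) holds vacuously. ✓
That's 2 of 3 worlds, so 2/3.

2/3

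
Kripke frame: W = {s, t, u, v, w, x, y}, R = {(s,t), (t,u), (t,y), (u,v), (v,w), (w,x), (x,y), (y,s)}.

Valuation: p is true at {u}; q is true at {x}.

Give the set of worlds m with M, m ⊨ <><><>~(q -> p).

{u}

s: successors {t}; <><>~(q -> p) there: t:F. ✗
t: successors {u, y}; <><>~(q -> p) there: u:F, y:F. ✗
u: successors {v}; <><>~(q -> p) there: v:T. ✓
v: successors {w}; <><>~(q -> p) there: w:F. ✗
w: successors {x}; <><>~(q -> p) there: x:F. ✗
x: successors {y}; <><>~(q -> p) there: y:F. ✗
y: successors {s}; <><>~(q -> p) there: s:F. ✗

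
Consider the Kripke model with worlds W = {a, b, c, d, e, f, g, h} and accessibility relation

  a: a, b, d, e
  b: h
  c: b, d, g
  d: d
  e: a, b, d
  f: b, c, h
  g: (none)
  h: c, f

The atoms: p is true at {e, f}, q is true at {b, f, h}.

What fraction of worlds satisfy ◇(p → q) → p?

3/8

a: ◇(p → q) is T, p is F. ✗
b: ◇(p → q) is T, p is F. ✗
c: ◇(p → q) is T, p is F. ✗
d: ◇(p → q) is T, p is F. ✗
e: ◇(p → q) is T, p is T. ✓
f: ◇(p → q) is T, p is T. ✓
g: ◇(p → q) is F, p is F. ✓
h: ◇(p → q) is T, p is F. ✗
That's 3 of 8 worlds, so 3/8.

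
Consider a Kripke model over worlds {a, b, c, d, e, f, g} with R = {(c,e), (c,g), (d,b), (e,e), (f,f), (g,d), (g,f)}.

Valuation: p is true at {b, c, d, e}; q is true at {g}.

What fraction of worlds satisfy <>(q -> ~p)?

a: no successors, so <>(q -> ~p) fails. ✗
b: no successors, so <>(q -> ~p) fails. ✗
c: successors {e, g}; q -> ~p there: e:T, g:T. ✓
d: successors {b}; q -> ~p there: b:T. ✓
e: successors {e}; q -> ~p there: e:T. ✓
f: successors {f}; q -> ~p there: f:T. ✓
g: successors {d, f}; q -> ~p there: d:T, f:T. ✓
That's 5 of 7 worlds, so 5/7.

5/7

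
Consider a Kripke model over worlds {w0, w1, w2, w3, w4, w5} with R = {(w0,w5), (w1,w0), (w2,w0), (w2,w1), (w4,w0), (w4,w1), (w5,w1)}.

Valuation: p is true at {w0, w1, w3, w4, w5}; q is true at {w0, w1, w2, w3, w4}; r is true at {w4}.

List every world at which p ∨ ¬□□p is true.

{w0, w1, w3, w4, w5}

w0: p is T, ¬□□p is F. ✓
w1: p is T, ¬□□p is F. ✓
w2: p is F, ¬□□p is F. ✗
w3: p is T, ¬□□p is F. ✓
w4: p is T, ¬□□p is F. ✓
w5: p is T, ¬□□p is F. ✓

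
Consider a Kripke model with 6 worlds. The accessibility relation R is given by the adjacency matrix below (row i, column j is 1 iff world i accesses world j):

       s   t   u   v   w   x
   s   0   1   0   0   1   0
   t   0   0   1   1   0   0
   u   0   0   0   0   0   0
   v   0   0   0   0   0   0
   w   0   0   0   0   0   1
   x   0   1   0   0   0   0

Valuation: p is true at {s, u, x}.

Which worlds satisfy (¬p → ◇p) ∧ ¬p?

s: ¬p → ◇p is T, ¬p is F. ✗
t: ¬p → ◇p is T, ¬p is T. ✓
u: ¬p → ◇p is T, ¬p is F. ✗
v: ¬p → ◇p is F, ¬p is T. ✗
w: ¬p → ◇p is T, ¬p is T. ✓
x: ¬p → ◇p is T, ¬p is F. ✗

{t, w}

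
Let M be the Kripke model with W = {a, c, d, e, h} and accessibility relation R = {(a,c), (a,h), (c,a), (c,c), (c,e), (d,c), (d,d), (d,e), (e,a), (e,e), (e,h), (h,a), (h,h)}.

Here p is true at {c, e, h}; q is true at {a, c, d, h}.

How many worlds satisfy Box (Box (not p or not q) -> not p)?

a: successors {c, h}; Box (not p or not q) -> not p there: c:T, h:T. ✓
c: successors {a, c, e}; Box (not p or not q) -> not p there: a:T, c:T, e:T. ✓
d: successors {c, d, e}; Box (not p or not q) -> not p there: c:T, d:T, e:T. ✓
e: successors {a, e, h}; Box (not p or not q) -> not p there: a:T, e:T, h:T. ✓
h: successors {a, h}; Box (not p or not q) -> not p there: a:T, h:T. ✓
Satisfying worlds: {a, c, d, e, h}.

5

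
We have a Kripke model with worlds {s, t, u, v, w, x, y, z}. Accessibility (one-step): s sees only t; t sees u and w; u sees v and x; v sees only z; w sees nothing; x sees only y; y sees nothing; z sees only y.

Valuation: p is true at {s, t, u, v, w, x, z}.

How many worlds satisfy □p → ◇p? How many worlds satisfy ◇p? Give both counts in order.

6 and 4

For □p → ◇p:
s: □p is T, ◇p is T. ✓
t: □p is T, ◇p is T. ✓
u: □p is T, ◇p is T. ✓
v: □p is T, ◇p is T. ✓
w: □p is T, ◇p is F. ✗
x: □p is F, ◇p is F. ✓
y: □p is T, ◇p is F. ✗
z: □p is F, ◇p is F. ✓
— 6 worlds.
For ◇p:
s: successors {t}; p there: t:T. ✓
t: successors {u, w}; p there: u:T, w:T. ✓
u: successors {v, x}; p there: v:T, x:T. ✓
v: successors {z}; p there: z:T. ✓
w: no successors, so ◇p fails. ✗
x: successors {y}; p there: y:F. ✗
y: no successors, so ◇p fails. ✗
z: successors {y}; p there: y:F. ✗
— 4 worlds.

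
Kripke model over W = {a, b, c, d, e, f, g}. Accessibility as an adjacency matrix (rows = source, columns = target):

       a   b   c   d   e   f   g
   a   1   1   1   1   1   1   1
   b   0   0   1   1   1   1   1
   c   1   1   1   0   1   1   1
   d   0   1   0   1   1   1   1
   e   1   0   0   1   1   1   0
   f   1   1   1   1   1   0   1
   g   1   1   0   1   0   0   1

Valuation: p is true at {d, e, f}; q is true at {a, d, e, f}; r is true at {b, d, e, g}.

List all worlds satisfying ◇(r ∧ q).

{a, b, c, d, e, f, g}

a: successors {a, b, c, d, e, f, g}; r ∧ q there: a:F, b:F, c:F, d:T, e:T, f:F, g:F. ✓
b: successors {c, d, e, f, g}; r ∧ q there: c:F, d:T, e:T, f:F, g:F. ✓
c: successors {a, b, c, e, f, g}; r ∧ q there: a:F, b:F, c:F, e:T, f:F, g:F. ✓
d: successors {b, d, e, f, g}; r ∧ q there: b:F, d:T, e:T, f:F, g:F. ✓
e: successors {a, d, e, f}; r ∧ q there: a:F, d:T, e:T, f:F. ✓
f: successors {a, b, c, d, e, g}; r ∧ q there: a:F, b:F, c:F, d:T, e:T, g:F. ✓
g: successors {a, b, d, g}; r ∧ q there: a:F, b:F, d:T, g:F. ✓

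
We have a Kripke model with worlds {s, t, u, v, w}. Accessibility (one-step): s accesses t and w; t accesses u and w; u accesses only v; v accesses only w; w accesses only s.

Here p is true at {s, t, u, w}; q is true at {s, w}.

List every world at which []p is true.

s: successors {t, w}; p there: t:T, w:T. ✓
t: successors {u, w}; p there: u:T, w:T. ✓
u: successors {v}; p there: v:F. ✗
v: successors {w}; p there: w:T. ✓
w: successors {s}; p there: s:T. ✓

{s, t, v, w}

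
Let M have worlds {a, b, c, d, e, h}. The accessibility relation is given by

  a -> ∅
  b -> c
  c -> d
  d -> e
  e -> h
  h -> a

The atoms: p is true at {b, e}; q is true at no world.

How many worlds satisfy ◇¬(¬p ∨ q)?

a: no successors, so ◇¬(¬p ∨ q) fails. ✗
b: successors {c}; ¬(¬p ∨ q) there: c:F. ✗
c: successors {d}; ¬(¬p ∨ q) there: d:F. ✗
d: successors {e}; ¬(¬p ∨ q) there: e:T. ✓
e: successors {h}; ¬(¬p ∨ q) there: h:F. ✗
h: successors {a}; ¬(¬p ∨ q) there: a:F. ✗
Satisfying worlds: {d}.

1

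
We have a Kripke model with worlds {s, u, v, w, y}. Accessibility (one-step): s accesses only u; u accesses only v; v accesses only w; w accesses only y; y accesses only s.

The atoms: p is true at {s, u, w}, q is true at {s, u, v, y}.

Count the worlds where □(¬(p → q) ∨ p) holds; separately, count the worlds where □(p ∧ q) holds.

3 and 2

For □(¬(p → q) ∨ p):
s: successors {u}; ¬(p → q) ∨ p there: u:T. ✓
u: successors {v}; ¬(p → q) ∨ p there: v:F. ✗
v: successors {w}; ¬(p → q) ∨ p there: w:T. ✓
w: successors {y}; ¬(p → q) ∨ p there: y:F. ✗
y: successors {s}; ¬(p → q) ∨ p there: s:T. ✓
— 3 worlds.
For □(p ∧ q):
s: successors {u}; p ∧ q there: u:T. ✓
u: successors {v}; p ∧ q there: v:F. ✗
v: successors {w}; p ∧ q there: w:F. ✗
w: successors {y}; p ∧ q there: y:F. ✗
y: successors {s}; p ∧ q there: s:T. ✓
— 2 worlds.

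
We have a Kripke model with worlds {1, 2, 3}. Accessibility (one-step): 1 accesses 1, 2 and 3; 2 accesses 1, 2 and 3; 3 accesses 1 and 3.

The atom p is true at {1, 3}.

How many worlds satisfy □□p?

0

1: successors {1, 2, 3}; □p there: 1:F, 2:F, 3:T. ✗
2: successors {1, 2, 3}; □p there: 1:F, 2:F, 3:T. ✗
3: successors {1, 3}; □p there: 1:F, 3:T. ✗
Satisfying worlds: ∅.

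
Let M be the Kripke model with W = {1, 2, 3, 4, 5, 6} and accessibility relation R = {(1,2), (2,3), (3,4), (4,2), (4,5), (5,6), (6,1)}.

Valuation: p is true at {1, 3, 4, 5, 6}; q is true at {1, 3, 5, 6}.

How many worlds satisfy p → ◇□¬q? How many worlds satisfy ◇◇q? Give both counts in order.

For p → ◇□¬q:
1: p is T, ◇□¬q is F. ✗
2: p is F, ◇□¬q is T. ✓
3: p is T, ◇□¬q is F. ✗
4: p is T, ◇□¬q is F. ✗
5: p is T, ◇□¬q is F. ✗
6: p is T, ◇□¬q is T. ✓
— 2 worlds.
For ◇◇q:
1: successors {2}; ◇q there: 2:T. ✓
2: successors {3}; ◇q there: 3:F. ✗
3: successors {4}; ◇q there: 4:T. ✓
4: successors {2, 5}; ◇q there: 2:T, 5:T. ✓
5: successors {6}; ◇q there: 6:T. ✓
6: successors {1}; ◇q there: 1:F. ✗
— 4 worlds.

2 and 4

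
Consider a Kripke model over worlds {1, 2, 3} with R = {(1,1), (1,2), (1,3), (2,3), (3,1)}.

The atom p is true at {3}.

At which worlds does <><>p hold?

1: successors {1, 2, 3}; <>p there: 1:T, 2:T, 3:F. ✓
2: successors {3}; <>p there: 3:F. ✗
3: successors {1}; <>p there: 1:T. ✓

{1, 3}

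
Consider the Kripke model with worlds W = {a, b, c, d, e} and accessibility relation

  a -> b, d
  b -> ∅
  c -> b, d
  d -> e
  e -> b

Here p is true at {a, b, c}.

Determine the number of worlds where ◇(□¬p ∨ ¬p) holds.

a: successors {b, d}; □¬p ∨ ¬p there: b:T, d:T. ✓
b: no successors, so ◇(□¬p ∨ ¬p) fails. ✗
c: successors {b, d}; □¬p ∨ ¬p there: b:T, d:T. ✓
d: successors {e}; □¬p ∨ ¬p there: e:T. ✓
e: successors {b}; □¬p ∨ ¬p there: b:T. ✓
Satisfying worlds: {a, c, d, e}.

4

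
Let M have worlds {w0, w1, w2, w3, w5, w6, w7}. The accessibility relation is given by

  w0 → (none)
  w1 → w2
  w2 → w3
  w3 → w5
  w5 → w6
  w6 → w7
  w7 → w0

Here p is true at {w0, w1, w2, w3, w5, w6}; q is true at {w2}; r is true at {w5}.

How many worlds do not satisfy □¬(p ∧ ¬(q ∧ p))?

w0: no successors, so □¬(p ∧ ¬(q ∧ p)) holds vacuously. ✓
w1: successors {w2}; ¬(p ∧ ¬(q ∧ p)) there: w2:T. ✓
w2: successors {w3}; ¬(p ∧ ¬(q ∧ p)) there: w3:F. ✗
w3: successors {w5}; ¬(p ∧ ¬(q ∧ p)) there: w5:F. ✗
w5: successors {w6}; ¬(p ∧ ¬(q ∧ p)) there: w6:F. ✗
w6: successors {w7}; ¬(p ∧ ¬(q ∧ p)) there: w7:T. ✓
w7: successors {w0}; ¬(p ∧ ¬(q ∧ p)) there: w0:F. ✗
Satisfying worlds: {w0, w1, w6}.
So □¬(p ∧ ¬(q ∧ p)) fails at the other 4 worlds.

4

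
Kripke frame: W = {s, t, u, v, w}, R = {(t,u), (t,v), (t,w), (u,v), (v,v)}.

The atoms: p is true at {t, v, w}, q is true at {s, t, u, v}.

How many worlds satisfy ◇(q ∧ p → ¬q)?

s: no successors, so ◇(q ∧ p → ¬q) fails. ✗
t: successors {u, v, w}; q ∧ p → ¬q there: u:T, v:F, w:T. ✓
u: successors {v}; q ∧ p → ¬q there: v:F. ✗
v: successors {v}; q ∧ p → ¬q there: v:F. ✗
w: no successors, so ◇(q ∧ p → ¬q) fails. ✗
Satisfying worlds: {t}.

1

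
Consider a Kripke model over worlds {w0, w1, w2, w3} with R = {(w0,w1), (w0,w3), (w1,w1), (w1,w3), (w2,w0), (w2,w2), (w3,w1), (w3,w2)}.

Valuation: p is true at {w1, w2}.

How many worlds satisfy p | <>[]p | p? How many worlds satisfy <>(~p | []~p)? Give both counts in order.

For p | <>[]p | p:
w0: p is F, <>[]p | p is T. ✓
w1: p is T, <>[]p | p is T. ✓
w2: p is T, <>[]p | p is T. ✓
w3: p is F, <>[]p | p is F. ✗
— 3 worlds.
For <>(~p | []~p):
w0: successors {w1, w3}; ~p | []~p there: w1:F, w3:T. ✓
w1: successors {w1, w3}; ~p | []~p there: w1:F, w3:T. ✓
w2: successors {w0, w2}; ~p | []~p there: w0:T, w2:F. ✓
w3: successors {w1, w2}; ~p | []~p there: w1:F, w2:F. ✗
— 3 worlds.

3 and 3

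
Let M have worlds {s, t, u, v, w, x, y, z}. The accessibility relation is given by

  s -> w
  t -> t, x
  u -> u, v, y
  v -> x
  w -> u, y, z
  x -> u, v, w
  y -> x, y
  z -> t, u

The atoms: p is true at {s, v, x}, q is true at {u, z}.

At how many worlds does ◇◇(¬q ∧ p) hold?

s: successors {w}; ◇(¬q ∧ p) there: w:F. ✗
t: successors {t, x}; ◇(¬q ∧ p) there: t:T, x:T. ✓
u: successors {u, v, y}; ◇(¬q ∧ p) there: u:T, v:T, y:T. ✓
v: successors {x}; ◇(¬q ∧ p) there: x:T. ✓
w: successors {u, y, z}; ◇(¬q ∧ p) there: u:T, y:T, z:F. ✓
x: successors {u, v, w}; ◇(¬q ∧ p) there: u:T, v:T, w:F. ✓
y: successors {x, y}; ◇(¬q ∧ p) there: x:T, y:T. ✓
z: successors {t, u}; ◇(¬q ∧ p) there: t:T, u:T. ✓
Satisfying worlds: {t, u, v, w, x, y, z}.

7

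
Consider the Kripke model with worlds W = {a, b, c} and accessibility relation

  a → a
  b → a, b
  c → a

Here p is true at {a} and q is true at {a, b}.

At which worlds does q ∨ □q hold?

a: q is T, □q is T. ✓
b: q is T, □q is T. ✓
c: q is F, □q is T. ✓

{a, b, c}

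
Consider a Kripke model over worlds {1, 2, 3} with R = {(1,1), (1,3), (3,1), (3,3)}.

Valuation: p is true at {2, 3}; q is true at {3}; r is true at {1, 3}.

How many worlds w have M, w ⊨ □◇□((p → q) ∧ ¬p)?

1: successors {1, 3}; ◇□((p → q) ∧ ¬p) there: 1:F, 3:F. ✗
2: no successors, so □◇□((p → q) ∧ ¬p) holds vacuously. ✓
3: successors {1, 3}; ◇□((p → q) ∧ ¬p) there: 1:F, 3:F. ✗
Satisfying worlds: {2}.

1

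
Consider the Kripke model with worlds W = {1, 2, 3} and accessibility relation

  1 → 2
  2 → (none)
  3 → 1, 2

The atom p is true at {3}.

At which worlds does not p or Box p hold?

1: not p is T, Box p is F. ✓
2: not p is T, Box p is T. ✓
3: not p is F, Box p is F. ✗

{1, 2}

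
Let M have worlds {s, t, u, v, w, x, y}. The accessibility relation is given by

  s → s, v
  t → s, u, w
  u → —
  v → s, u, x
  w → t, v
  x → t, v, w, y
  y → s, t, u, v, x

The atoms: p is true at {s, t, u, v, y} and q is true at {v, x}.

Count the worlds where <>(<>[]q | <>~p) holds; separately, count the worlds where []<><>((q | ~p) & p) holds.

For <>(<>[]q | <>~p):
s: successors {s, v}; <>[]q | <>~p there: s:F, v:T. ✓
t: successors {s, u, w}; <>[]q | <>~p there: s:F, u:F, w:F. ✗
u: no successors, so <>(<>[]q | <>~p) fails. ✗
v: successors {s, u, x}; <>[]q | <>~p there: s:F, u:F, x:T. ✓
w: successors {t, v}; <>[]q | <>~p there: t:T, v:T. ✓
x: successors {t, v, w, y}; <>[]q | <>~p there: t:T, v:T, w:F, y:T. ✓
y: successors {s, t, u, v, x}; <>[]q | <>~p there: s:F, t:T, u:F, v:T, x:T. ✓
— 5 worlds.
For []<><>((q | ~p) & p):
s: successors {s, v}; <><>((q | ~p) & p) there: s:T, v:T. ✓
t: successors {s, u, w}; <><>((q | ~p) & p) there: s:T, u:F, w:F. ✗
u: no successors, so []<><>((q | ~p) & p) holds vacuously. ✓
v: successors {s, u, x}; <><>((q | ~p) & p) there: s:T, u:F, x:T. ✗
w: successors {t, v}; <><>((q | ~p) & p) there: t:T, v:T. ✓
x: successors {t, v, w, y}; <><>((q | ~p) & p) there: t:T, v:T, w:F, y:T. ✗
y: successors {s, t, u, v, x}; <><>((q | ~p) & p) there: s:T, t:T, u:F, v:T, x:T. ✗
— 3 worlds.

5 and 3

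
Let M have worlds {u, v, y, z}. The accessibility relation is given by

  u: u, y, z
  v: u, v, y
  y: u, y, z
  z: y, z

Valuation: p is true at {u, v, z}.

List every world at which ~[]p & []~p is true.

u: ~[]p is T, []~p is F. ✗
v: ~[]p is T, []~p is F. ✗
y: ~[]p is T, []~p is F. ✗
z: ~[]p is T, []~p is F. ✗

∅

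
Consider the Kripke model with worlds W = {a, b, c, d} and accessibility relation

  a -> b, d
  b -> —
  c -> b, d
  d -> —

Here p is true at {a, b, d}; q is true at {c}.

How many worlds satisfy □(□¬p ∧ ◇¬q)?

a: successors {b, d}; □¬p ∧ ◇¬q there: b:F, d:F. ✗
b: no successors, so □(□¬p ∧ ◇¬q) holds vacuously. ✓
c: successors {b, d}; □¬p ∧ ◇¬q there: b:F, d:F. ✗
d: no successors, so □(□¬p ∧ ◇¬q) holds vacuously. ✓
Satisfying worlds: {b, d}.

2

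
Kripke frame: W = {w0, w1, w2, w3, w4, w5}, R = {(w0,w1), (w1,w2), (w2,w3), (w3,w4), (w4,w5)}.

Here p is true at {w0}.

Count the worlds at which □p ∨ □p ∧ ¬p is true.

w0: □p is F, □p ∧ ¬p is F. ✗
w1: □p is F, □p ∧ ¬p is F. ✗
w2: □p is F, □p ∧ ¬p is F. ✗
w3: □p is F, □p ∧ ¬p is F. ✗
w4: □p is F, □p ∧ ¬p is F. ✗
w5: □p is T, □p ∧ ¬p is T. ✓
Satisfying worlds: {w5}.

1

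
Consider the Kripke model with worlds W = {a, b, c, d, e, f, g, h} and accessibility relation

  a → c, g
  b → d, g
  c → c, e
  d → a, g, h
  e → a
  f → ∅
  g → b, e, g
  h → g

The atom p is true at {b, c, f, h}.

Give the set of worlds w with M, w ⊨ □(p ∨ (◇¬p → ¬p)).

{a, b, c, d, e, f, g, h}

a: successors {c, g}; p ∨ (◇¬p → ¬p) there: c:T, g:T. ✓
b: successors {d, g}; p ∨ (◇¬p → ¬p) there: d:T, g:T. ✓
c: successors {c, e}; p ∨ (◇¬p → ¬p) there: c:T, e:T. ✓
d: successors {a, g, h}; p ∨ (◇¬p → ¬p) there: a:T, g:T, h:T. ✓
e: successors {a}; p ∨ (◇¬p → ¬p) there: a:T. ✓
f: no successors, so □(p ∨ (◇¬p → ¬p)) holds vacuously. ✓
g: successors {b, e, g}; p ∨ (◇¬p → ¬p) there: b:T, e:T, g:T. ✓
h: successors {g}; p ∨ (◇¬p → ¬p) there: g:T. ✓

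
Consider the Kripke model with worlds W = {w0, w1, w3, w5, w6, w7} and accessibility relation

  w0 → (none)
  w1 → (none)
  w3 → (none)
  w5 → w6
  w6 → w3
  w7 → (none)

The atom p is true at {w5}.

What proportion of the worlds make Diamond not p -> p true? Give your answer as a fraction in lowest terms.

5/6

w0: Diamond not p is F, p is F. ✓
w1: Diamond not p is F, p is F. ✓
w3: Diamond not p is F, p is F. ✓
w5: Diamond not p is T, p is T. ✓
w6: Diamond not p is T, p is F. ✗
w7: Diamond not p is F, p is F. ✓
That's 5 of 6 worlds, so 5/6.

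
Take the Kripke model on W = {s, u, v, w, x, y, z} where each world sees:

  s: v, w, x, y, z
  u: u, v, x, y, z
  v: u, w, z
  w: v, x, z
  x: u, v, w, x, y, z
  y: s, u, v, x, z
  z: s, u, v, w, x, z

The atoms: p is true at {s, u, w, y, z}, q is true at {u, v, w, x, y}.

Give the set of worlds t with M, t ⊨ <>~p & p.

s: <>~p is T, p is T. ✓
u: <>~p is T, p is T. ✓
v: <>~p is F, p is F. ✗
w: <>~p is T, p is T. ✓
x: <>~p is T, p is F. ✗
y: <>~p is T, p is T. ✓
z: <>~p is T, p is T. ✓

{s, u, w, y, z}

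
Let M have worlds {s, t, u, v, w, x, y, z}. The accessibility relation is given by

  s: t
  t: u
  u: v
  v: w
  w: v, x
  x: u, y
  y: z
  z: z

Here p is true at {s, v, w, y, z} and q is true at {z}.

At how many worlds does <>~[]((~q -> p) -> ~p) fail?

1

s: successors {t}; ~[]((~q -> p) -> ~p) there: t:F. ✗
t: successors {u}; ~[]((~q -> p) -> ~p) there: u:T. ✓
u: successors {v}; ~[]((~q -> p) -> ~p) there: v:T. ✓
v: successors {w}; ~[]((~q -> p) -> ~p) there: w:T. ✓
w: successors {v, x}; ~[]((~q -> p) -> ~p) there: v:T, x:T. ✓
x: successors {u, y}; ~[]((~q -> p) -> ~p) there: u:T, y:T. ✓
y: successors {z}; ~[]((~q -> p) -> ~p) there: z:T. ✓
z: successors {z}; ~[]((~q -> p) -> ~p) there: z:T. ✓
Satisfying worlds: {t, u, v, w, x, y, z}.
So <>~[]((~q -> p) -> ~p) fails at the other 1 world.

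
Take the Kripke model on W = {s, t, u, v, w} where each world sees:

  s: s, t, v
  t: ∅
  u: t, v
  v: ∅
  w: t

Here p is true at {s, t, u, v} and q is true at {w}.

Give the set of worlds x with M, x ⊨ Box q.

{t, v}

s: successors {s, t, v}; q there: s:F, t:F, v:F. ✗
t: no successors, so Box q holds vacuously. ✓
u: successors {t, v}; q there: t:F, v:F. ✗
v: no successors, so Box q holds vacuously. ✓
w: successors {t}; q there: t:F. ✗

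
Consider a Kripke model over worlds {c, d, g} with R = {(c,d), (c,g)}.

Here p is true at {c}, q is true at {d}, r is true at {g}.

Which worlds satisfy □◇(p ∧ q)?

{d, g}

c: successors {d, g}; ◇(p ∧ q) there: d:F, g:F. ✗
d: no successors, so □◇(p ∧ q) holds vacuously. ✓
g: no successors, so □◇(p ∧ q) holds vacuously. ✓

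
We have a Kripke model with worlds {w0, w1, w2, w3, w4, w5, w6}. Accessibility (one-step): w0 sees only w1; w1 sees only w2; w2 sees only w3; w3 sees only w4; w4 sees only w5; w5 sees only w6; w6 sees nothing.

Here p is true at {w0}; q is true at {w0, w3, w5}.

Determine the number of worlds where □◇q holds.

3

w0: successors {w1}; ◇q there: w1:F. ✗
w1: successors {w2}; ◇q there: w2:T. ✓
w2: successors {w3}; ◇q there: w3:F. ✗
w3: successors {w4}; ◇q there: w4:T. ✓
w4: successors {w5}; ◇q there: w5:F. ✗
w5: successors {w6}; ◇q there: w6:F. ✗
w6: no successors, so □◇q holds vacuously. ✓
Satisfying worlds: {w1, w3, w6}.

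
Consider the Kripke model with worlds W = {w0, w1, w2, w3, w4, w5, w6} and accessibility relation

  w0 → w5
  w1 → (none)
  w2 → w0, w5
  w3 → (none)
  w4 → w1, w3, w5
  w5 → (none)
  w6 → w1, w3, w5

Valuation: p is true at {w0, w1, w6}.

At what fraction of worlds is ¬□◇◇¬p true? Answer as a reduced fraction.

w0: □◇◇¬p is F. ✓
w1: □◇◇¬p is T. ✗
w2: □◇◇¬p is F. ✓
w3: □◇◇¬p is T. ✗
w4: □◇◇¬p is F. ✓
w5: □◇◇¬p is T. ✗
w6: □◇◇¬p is F. ✓
That's 4 of 7 worlds, so 4/7.

4/7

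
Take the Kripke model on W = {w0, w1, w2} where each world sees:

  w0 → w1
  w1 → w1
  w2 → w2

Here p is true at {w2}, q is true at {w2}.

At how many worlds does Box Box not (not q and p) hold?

w0: successors {w1}; Box not (not q and p) there: w1:T. ✓
w1: successors {w1}; Box not (not q and p) there: w1:T. ✓
w2: successors {w2}; Box not (not q and p) there: w2:T. ✓
Satisfying worlds: {w0, w1, w2}.

3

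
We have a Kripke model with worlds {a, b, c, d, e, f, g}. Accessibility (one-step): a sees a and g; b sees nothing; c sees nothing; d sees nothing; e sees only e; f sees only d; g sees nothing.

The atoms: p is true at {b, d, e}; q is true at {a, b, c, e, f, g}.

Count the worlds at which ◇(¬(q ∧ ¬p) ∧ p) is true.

2

a: successors {a, g}; ¬(q ∧ ¬p) ∧ p there: a:F, g:F. ✗
b: no successors, so ◇(¬(q ∧ ¬p) ∧ p) fails. ✗
c: no successors, so ◇(¬(q ∧ ¬p) ∧ p) fails. ✗
d: no successors, so ◇(¬(q ∧ ¬p) ∧ p) fails. ✗
e: successors {e}; ¬(q ∧ ¬p) ∧ p there: e:T. ✓
f: successors {d}; ¬(q ∧ ¬p) ∧ p there: d:T. ✓
g: no successors, so ◇(¬(q ∧ ¬p) ∧ p) fails. ✗
Satisfying worlds: {e, f}.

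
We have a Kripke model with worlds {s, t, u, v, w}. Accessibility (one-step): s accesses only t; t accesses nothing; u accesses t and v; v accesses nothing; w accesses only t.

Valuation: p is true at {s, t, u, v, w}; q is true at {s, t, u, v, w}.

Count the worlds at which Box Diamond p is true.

s: successors {t}; Diamond p there: t:F. ✗
t: no successors, so Box Diamond p holds vacuously. ✓
u: successors {t, v}; Diamond p there: t:F, v:F. ✗
v: no successors, so Box Diamond p holds vacuously. ✓
w: successors {t}; Diamond p there: t:F. ✗
Satisfying worlds: {t, v}.

2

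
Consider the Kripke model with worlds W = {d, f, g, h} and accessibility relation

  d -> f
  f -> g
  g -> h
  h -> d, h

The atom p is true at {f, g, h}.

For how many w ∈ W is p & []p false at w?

2

d: p is F, []p is T. ✗
f: p is T, []p is T. ✓
g: p is T, []p is T. ✓
h: p is T, []p is F. ✗
Satisfying worlds: {f, g}.
So p & []p fails at the other 2 worlds.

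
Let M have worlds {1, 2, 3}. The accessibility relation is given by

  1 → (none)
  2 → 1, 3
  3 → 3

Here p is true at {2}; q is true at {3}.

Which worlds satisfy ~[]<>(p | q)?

{2}

1: []<>(p | q) is T. ✗
2: []<>(p | q) is F. ✓
3: []<>(p | q) is T. ✗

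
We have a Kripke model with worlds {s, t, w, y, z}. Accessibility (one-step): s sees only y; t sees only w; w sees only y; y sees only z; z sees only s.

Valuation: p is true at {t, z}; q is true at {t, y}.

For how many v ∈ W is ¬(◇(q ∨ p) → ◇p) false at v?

3

s: ◇(q ∨ p) → ◇p is F. ✓
t: ◇(q ∨ p) → ◇p is T. ✗
w: ◇(q ∨ p) → ◇p is F. ✓
y: ◇(q ∨ p) → ◇p is T. ✗
z: ◇(q ∨ p) → ◇p is T. ✗
Satisfying worlds: {s, w}.
So ¬(◇(q ∨ p) → ◇p) fails at the other 3 worlds.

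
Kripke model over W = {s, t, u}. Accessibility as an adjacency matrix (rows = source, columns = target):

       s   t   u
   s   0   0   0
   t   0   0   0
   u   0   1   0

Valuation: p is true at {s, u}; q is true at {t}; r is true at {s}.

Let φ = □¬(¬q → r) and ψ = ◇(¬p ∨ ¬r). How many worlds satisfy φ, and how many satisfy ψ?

2 and 1

For □¬(¬q → r):
s: no successors, so □¬(¬q → r) holds vacuously. ✓
t: no successors, so □¬(¬q → r) holds vacuously. ✓
u: successors {t}; ¬(¬q → r) there: t:F. ✗
— 2 worlds.
For ◇(¬p ∨ ¬r):
s: no successors, so ◇(¬p ∨ ¬r) fails. ✗
t: no successors, so ◇(¬p ∨ ¬r) fails. ✗
u: successors {t}; ¬p ∨ ¬r there: t:T. ✓
— 1 world.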